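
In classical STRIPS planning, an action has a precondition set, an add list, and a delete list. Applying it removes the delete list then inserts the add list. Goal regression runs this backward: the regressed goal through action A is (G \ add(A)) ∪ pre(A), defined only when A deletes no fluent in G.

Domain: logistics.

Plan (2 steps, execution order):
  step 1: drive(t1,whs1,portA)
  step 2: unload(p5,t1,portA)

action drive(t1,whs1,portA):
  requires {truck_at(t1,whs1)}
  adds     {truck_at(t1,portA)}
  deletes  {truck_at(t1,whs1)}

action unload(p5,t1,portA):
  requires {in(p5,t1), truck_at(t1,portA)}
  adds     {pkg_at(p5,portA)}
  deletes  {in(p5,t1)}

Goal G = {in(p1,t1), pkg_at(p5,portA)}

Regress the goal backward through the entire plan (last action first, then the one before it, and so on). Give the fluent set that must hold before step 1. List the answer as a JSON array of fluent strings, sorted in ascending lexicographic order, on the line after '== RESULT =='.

Regress step by step:
  through step 2 (unload(p5,t1,portA)): drop {pkg_at(p5,portA)}, keep {in(p1,t1)}, require {in(p5,t1), truck_at(t1,portA)}
    → {in(p1,t1), in(p5,t1), truck_at(t1,portA)}
  through step 1 (drive(t1,whs1,portA)): drop {truck_at(t1,portA)}, keep {in(p1,t1), in(p5,t1)}, require {truck_at(t1,whs1)}
    → {in(p1,t1), in(p5,t1), truck_at(t1,whs1)}

== RESULT ==
["in(p1,t1)", "in(p5,t1)", "truck_at(t1,whs1)"]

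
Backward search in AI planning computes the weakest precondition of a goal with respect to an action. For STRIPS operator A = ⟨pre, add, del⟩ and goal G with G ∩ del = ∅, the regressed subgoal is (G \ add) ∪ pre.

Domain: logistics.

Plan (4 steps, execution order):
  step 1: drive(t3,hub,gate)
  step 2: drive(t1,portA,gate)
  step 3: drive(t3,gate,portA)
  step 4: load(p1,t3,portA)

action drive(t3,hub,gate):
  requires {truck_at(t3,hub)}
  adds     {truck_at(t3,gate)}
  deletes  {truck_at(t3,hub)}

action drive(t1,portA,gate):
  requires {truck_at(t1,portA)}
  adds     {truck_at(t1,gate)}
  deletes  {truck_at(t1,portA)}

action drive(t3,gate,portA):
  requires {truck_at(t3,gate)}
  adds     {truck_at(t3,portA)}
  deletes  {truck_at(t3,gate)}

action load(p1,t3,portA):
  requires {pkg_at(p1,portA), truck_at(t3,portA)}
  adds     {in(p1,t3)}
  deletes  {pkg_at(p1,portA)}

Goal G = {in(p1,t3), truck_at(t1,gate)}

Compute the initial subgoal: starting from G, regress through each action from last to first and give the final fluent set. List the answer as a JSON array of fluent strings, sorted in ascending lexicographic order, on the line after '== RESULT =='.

Regress step by step:
  through step 4 (load(p1,t3,portA)): drop {in(p1,t3)}, keep {truck_at(t1,gate)}, require {pkg_at(p1,portA), truck_at(t3,portA)}
    → {pkg_at(p1,portA), truck_at(t1,gate), truck_at(t3,portA)}
  through step 3 (drive(t3,gate,portA)): drop {truck_at(t3,portA)}, keep {pkg_at(p1,portA), truck_at(t1,gate)}, require {truck_at(t3,gate)}
    → {pkg_at(p1,portA), truck_at(t1,gate), truck_at(t3,gate)}
  through step 2 (drive(t1,portA,gate)): drop {truck_at(t1,gate)}, keep {pkg_at(p1,portA), truck_at(t3,gate)}, require {truck_at(t1,portA)}
    → {pkg_at(p1,portA), truck_at(t1,portA), truck_at(t3,gate)}
  through step 1 (drive(t3,hub,gate)): drop {truck_at(t3,gate)}, keep {pkg_at(p1,portA), truck_at(t1,portA)}, require {truck_at(t3,hub)}
    → {pkg_at(p1,portA), truck_at(t1,portA), truck_at(t3,hub)}

== RESULT ==
["pkg_at(p1,portA)", "truck_at(t1,portA)", "truck_at(t3,hub)"]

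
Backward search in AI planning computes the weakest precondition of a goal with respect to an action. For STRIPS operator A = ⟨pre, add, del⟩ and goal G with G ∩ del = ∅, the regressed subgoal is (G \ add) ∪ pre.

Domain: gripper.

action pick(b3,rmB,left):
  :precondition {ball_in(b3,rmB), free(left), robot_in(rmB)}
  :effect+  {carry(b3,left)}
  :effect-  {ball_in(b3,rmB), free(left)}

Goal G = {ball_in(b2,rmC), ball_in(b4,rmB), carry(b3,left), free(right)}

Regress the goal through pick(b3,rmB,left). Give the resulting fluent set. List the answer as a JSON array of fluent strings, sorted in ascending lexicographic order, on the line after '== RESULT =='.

Regress:
  G ∩ del = {}  (empty — regression defined)
  G \ add = {ball_in(b2,rmC), ball_in(b4,rmB), carry(b3,left), free(right)} \ {carry(b3,left)} = {ball_in(b2,rmC), ball_in(b4,rmB), free(right)}
  ∪ pre   = {ball_in(b2,rmC), ball_in(b4,rmB), free(right)} ∪ {ball_in(b3,rmB), free(left), robot_in(rmB)}
          = {ball_in(b2,rmC), ball_in(b3,rmB), ball_in(b4,rmB), free(left), free(right), robot_in(rmB)}

== RESULT ==
["ball_in(b2,rmC)", "ball_in(b3,rmB)", "ball_in(b4,rmB)", "free(left)", "free(right)", "robot_in(rmB)"]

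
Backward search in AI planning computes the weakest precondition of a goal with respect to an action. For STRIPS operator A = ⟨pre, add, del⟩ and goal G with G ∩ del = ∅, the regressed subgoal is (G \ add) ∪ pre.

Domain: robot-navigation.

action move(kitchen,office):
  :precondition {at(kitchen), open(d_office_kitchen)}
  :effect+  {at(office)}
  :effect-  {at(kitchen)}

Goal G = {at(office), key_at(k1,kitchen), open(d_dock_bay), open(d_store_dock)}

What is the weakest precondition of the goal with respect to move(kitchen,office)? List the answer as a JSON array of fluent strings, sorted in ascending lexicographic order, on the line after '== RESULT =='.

Compute (G \ add) ∪ pre:
  G ∩ del = {}  (empty — regression defined)
  G \ add = {at(office), key_at(k1,kitchen), open(d_dock_bay), open(d_store_dock)} \ {at(office)} = {key_at(k1,kitchen), open(d_dock_bay), open(d_store_dock)}
  ∪ pre   = {key_at(k1,kitchen), open(d_dock_bay), open(d_store_dock)} ∪ {at(kitchen), open(d_office_kitchen)}
          = {at(kitchen), key_at(k1,kitchen), open(d_dock_bay), open(d_office_kitchen), open(d_store_dock)}

== RESULT ==
["at(kitchen)", "key_at(k1,kitchen)", "open(d_dock_bay)", "open(d_office_kitchen)", "open(d_store_dock)"]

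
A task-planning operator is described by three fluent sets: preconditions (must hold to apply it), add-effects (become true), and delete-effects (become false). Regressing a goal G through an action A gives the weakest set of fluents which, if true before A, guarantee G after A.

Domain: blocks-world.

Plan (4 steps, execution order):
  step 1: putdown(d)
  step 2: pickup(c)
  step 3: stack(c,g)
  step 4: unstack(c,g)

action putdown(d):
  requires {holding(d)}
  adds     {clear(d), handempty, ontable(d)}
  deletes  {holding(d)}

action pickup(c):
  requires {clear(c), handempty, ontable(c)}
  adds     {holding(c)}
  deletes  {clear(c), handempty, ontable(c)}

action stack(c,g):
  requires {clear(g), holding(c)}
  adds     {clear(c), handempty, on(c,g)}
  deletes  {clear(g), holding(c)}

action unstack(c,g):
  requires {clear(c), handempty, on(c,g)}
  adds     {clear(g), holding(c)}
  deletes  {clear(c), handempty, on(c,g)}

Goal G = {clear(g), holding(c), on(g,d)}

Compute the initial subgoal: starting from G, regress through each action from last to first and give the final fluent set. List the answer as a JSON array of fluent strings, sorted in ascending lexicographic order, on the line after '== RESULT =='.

Regress step by step:
  through step 4 (unstack(c,g)): drop {clear(g), holding(c)}, keep {on(g,d)}, require {clear(c), handempty, on(c,g)}
    → {clear(c), handempty, on(c,g), on(g,d)}
  through step 3 (stack(c,g)): drop {clear(c), handempty, on(c,g)}, keep {on(g,d)}, require {clear(g), holding(c)}
    → {clear(g), holding(c), on(g,d)}
  through step 2 (pickup(c)): drop {holding(c)}, keep {clear(g), on(g,d)}, require {clear(c), handempty, ontable(c)}
    → {clear(c), clear(g), handempty, on(g,d), ontable(c)}
  through step 1 (putdown(d)): drop {handempty}, keep {clear(c), clear(g), on(g,d), ontable(c)}, require {holding(d)}
    → {clear(c), clear(g), holding(d), on(g,d), ontable(c)}

== RESULT ==
["clear(c)", "clear(g)", "holding(d)", "on(g,d)", "ontable(c)"]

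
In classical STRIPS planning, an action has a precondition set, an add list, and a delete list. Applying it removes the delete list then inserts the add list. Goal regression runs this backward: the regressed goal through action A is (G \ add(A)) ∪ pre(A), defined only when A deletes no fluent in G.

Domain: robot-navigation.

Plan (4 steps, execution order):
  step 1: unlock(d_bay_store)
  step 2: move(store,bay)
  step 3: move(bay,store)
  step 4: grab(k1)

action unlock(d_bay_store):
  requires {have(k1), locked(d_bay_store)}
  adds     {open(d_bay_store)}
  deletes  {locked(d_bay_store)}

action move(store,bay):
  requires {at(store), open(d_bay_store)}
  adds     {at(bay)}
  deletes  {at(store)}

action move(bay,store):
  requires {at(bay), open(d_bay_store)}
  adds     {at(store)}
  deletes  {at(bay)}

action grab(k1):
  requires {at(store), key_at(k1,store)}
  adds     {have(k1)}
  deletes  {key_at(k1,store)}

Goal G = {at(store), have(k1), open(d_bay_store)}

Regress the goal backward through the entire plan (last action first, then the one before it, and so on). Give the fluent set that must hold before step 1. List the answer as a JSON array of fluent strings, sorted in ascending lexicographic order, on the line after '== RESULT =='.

Work backward from the goal:
  through step 4 (grab(k1)): drop {have(k1)}, keep {at(store), open(d_bay_store)}, require {at(store), key_at(k1,store)}
    → {at(store), key_at(k1,store), open(d_bay_store)}
  through step 3 (move(bay,store)): drop {at(store)}, keep {key_at(k1,store), open(d_bay_store)}, require {at(bay), open(d_bay_store)}
    → {at(bay), key_at(k1,store), open(d_bay_store)}
  through step 2 (move(store,bay)): drop {at(bay)}, keep {key_at(k1,store), open(d_bay_store)}, require {at(store), open(d_bay_store)}
    → {at(store), key_at(k1,store), open(d_bay_store)}
  through step 1 (unlock(d_bay_store)): drop {open(d_bay_store)}, keep {at(store), key_at(k1,store)}, require {have(k1), locked(d_bay_store)}
    → {at(store), have(k1), key_at(k1,store), locked(d_bay_store)}

== RESULT ==
["at(store)", "have(k1)", "key_at(k1,store)", "locked(d_bay_store)"]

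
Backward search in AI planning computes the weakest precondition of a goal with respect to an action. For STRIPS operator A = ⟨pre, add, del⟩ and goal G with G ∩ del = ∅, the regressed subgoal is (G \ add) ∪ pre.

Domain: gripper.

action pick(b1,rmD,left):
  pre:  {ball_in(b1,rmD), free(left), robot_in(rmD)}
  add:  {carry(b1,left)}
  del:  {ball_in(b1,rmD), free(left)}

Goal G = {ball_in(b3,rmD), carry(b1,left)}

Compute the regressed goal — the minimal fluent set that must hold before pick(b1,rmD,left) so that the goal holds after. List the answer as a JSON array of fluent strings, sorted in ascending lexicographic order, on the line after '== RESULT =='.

Regress:
  G ∩ del = {}  (empty — regression defined)
  G \ add = {ball_in(b3,rmD), carry(b1,left)} \ {carry(b1,left)} = {ball_in(b3,rmD)}
  ∪ pre   = {ball_in(b3,rmD)} ∪ {ball_in(b1,rmD), free(left), robot_in(rmD)}
          = {ball_in(b1,rmD), ball_in(b3,rmD), free(left), robot_in(rmD)}

== RESULT ==
["ball_in(b1,rmD)", "ball_in(b3,rmD)", "free(left)", "robot_in(rmD)"]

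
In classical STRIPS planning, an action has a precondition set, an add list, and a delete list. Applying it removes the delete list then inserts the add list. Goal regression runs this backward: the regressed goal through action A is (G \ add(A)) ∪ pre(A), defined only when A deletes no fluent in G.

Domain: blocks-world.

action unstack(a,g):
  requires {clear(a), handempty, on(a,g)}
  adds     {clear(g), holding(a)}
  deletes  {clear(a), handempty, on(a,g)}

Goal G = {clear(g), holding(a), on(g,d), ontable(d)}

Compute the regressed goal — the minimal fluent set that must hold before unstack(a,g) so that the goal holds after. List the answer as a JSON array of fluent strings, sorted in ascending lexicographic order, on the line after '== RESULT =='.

Regress:
  G ∩ del = {}  (empty — regression defined)
  G \ add = {clear(g), holding(a), on(g,d), ontable(d)} \ {clear(g), holding(a)} = {on(g,d), ontable(d)}
  ∪ pre   = {on(g,d), ontable(d)} ∪ {clear(a), handempty, on(a,g)}
          = {clear(a), handempty, on(a,g), on(g,d), ontable(d)}

== RESULT ==
["clear(a)", "handempty", "on(a,g)", "on(g,d)", "ontable(d)"]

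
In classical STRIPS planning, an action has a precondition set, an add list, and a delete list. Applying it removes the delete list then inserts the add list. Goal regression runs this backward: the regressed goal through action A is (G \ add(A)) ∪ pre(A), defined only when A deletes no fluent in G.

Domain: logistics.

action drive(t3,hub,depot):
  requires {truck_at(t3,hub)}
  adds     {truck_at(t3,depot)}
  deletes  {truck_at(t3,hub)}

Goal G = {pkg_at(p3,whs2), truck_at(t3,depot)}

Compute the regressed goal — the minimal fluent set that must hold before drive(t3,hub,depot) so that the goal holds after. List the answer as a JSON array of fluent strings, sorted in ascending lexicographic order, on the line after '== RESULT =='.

Regress:
  G ∩ del = {}  (empty — regression defined)
  G \ add = {pkg_at(p3,whs2), truck_at(t3,depot)} \ {truck_at(t3,depot)} = {pkg_at(p3,whs2)}
  ∪ pre   = {pkg_at(p3,whs2)} ∪ {truck_at(t3,hub)}
          = {pkg_at(p3,whs2), truck_at(t3,hub)}

== RESULT ==
["pkg_at(p3,whs2)", "truck_at(t3,hub)"]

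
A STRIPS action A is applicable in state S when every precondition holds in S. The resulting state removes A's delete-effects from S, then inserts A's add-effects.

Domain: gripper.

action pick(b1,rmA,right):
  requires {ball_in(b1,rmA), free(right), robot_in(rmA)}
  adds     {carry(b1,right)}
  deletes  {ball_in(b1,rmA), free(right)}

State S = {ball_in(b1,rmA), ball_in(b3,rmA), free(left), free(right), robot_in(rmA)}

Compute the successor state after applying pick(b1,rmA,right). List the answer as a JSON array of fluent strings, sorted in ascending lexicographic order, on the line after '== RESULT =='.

Progress:
  pre ⊆ S: {ball_in(b1,rmA), free(right), robot_in(rmA)} ⊆ S  — applicable
  S \ del = {ball_in(b3,rmA), free(left), robot_in(rmA)}
  ∪ add   = {ball_in(b3,rmA), carry(b1,right), free(left), robot_in(rmA)}

== RESULT ==
["ball_in(b3,rmA)", "carry(b1,right)", "free(left)", "robot_in(rmA)"]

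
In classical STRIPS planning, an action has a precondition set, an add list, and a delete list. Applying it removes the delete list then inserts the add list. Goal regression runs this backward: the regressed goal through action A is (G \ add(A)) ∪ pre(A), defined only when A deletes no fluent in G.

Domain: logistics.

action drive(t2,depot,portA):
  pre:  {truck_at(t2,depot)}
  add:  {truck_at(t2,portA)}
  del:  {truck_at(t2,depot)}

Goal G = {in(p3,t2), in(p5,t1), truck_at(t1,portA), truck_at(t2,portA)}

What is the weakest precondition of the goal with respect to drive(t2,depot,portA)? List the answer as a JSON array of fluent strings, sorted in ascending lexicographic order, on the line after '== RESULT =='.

Regress:
  G ∩ del = {}  (empty — regression defined)
  G \ add = {in(p3,t2), in(p5,t1), truck_at(t1,portA), truck_at(t2,portA)} \ {truck_at(t2,portA)} = {in(p3,t2), in(p5,t1), truck_at(t1,portA)}
  ∪ pre   = {in(p3,t2), in(p5,t1), truck_at(t1,portA)} ∪ {truck_at(t2,depot)}
          = {in(p3,t2), in(p5,t1), truck_at(t1,portA), truck_at(t2,depot)}

== RESULT ==
["in(p3,t2)", "in(p5,t1)", "truck_at(t1,portA)", "truck_at(t2,depot)"]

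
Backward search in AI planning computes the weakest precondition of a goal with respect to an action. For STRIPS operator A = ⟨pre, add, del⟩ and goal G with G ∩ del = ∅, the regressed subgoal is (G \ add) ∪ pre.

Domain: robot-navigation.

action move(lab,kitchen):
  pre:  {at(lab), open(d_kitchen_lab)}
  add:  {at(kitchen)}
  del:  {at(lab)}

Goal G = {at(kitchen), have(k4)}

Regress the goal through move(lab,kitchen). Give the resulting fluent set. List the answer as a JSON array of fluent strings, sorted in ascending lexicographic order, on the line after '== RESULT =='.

Regress:
  G ∩ del = {}  (empty — regression defined)
  G \ add = {at(kitchen), have(k4)} \ {at(kitchen)} = {have(k4)}
  ∪ pre   = {have(k4)} ∪ {at(lab), open(d_kitchen_lab)}
          = {at(lab), have(k4), open(d_kitchen_lab)}

== RESULT ==
["at(lab)", "have(k4)", "open(d_kitchen_lab)"]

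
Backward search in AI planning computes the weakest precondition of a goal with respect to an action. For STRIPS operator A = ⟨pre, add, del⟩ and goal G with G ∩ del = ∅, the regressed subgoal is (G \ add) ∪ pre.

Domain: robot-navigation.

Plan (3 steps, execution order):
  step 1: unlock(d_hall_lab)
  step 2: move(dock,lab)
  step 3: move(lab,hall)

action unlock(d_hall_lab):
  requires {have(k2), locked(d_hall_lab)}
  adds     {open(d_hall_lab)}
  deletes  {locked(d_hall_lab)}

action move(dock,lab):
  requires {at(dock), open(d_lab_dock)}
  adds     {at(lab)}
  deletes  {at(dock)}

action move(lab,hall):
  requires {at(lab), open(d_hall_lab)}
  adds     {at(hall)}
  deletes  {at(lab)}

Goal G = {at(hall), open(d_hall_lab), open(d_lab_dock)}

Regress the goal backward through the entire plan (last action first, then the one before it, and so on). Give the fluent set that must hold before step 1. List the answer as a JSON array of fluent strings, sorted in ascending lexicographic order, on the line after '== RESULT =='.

Regress step by step:
  through step 3 (move(lab,hall)): drop {at(hall)}, keep {open(d_hall_lab), open(d_lab_dock)}, require {at(lab), open(d_hall_lab)}
    → {at(lab), open(d_hall_lab), open(d_lab_dock)}
  through step 2 (move(dock,lab)): drop {at(lab)}, keep {open(d_hall_lab), open(d_lab_dock)}, require {at(dock), open(d_lab_dock)}
    → {at(dock), open(d_hall_lab), open(d_lab_dock)}
  through step 1 (unlock(d_hall_lab)): drop {open(d_hall_lab)}, keep {at(dock), open(d_lab_dock)}, require {have(k2), locked(d_hall_lab)}
    → {at(dock), have(k2), locked(d_hall_lab), open(d_lab_dock)}

== RESULT ==
["at(dock)", "have(k2)", "locked(d_hall_lab)", "open(d_lab_dock)"]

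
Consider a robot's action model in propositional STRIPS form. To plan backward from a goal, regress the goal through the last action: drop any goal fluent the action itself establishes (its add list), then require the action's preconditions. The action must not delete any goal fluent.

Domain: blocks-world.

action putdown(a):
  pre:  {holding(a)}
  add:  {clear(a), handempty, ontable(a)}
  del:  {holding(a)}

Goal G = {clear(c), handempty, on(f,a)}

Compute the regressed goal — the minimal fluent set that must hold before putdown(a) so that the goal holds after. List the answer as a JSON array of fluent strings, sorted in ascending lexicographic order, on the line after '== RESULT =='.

Regress:
  G ∩ del = {}  (empty — regression defined)
  G \ add = {clear(c), handempty, on(f,a)} \ {clear(a), handempty, ontable(a)} = {clear(c), on(f,a)}
  ∪ pre   = {clear(c), on(f,a)} ∪ {holding(a)}
          = {clear(c), holding(a), on(f,a)}

== RESULT ==
["clear(c)", "holding(a)", "on(f,a)"]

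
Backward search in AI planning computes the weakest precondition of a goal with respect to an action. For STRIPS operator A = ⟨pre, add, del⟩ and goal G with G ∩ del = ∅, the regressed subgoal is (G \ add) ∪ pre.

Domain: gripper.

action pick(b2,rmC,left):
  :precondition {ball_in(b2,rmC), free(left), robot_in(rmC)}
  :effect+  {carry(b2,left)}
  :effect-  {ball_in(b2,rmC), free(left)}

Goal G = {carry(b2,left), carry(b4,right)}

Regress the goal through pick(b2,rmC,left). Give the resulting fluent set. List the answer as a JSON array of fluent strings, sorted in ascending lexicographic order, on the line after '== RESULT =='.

Regress:
  G ∩ del = {}  (empty — regression defined)
  G \ add = {carry(b2,left), carry(b4,right)} \ {carry(b2,left)} = {carry(b4,right)}
  ∪ pre   = {carry(b4,right)} ∪ {ball_in(b2,rmC), free(left), robot_in(rmC)}
          = {ball_in(b2,rmC), carry(b4,right), free(left), robot_in(rmC)}

== RESULT ==
["ball_in(b2,rmC)", "carry(b4,right)", "free(left)", "robot_in(rmC)"]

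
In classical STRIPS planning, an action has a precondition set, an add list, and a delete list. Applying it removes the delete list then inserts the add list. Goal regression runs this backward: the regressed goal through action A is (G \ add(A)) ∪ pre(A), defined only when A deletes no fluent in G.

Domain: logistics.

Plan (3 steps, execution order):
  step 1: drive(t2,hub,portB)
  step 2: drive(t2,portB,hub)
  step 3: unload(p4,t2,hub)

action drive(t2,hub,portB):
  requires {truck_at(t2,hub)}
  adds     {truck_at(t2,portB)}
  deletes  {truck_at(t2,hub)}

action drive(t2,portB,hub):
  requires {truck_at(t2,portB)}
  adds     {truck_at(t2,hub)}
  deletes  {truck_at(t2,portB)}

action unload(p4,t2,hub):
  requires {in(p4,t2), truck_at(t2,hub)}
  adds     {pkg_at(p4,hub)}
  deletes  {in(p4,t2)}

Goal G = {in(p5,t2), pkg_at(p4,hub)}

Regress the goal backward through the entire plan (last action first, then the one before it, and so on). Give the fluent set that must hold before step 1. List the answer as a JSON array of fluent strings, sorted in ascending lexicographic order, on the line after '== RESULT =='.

Regress step by step:
  through step 3 (unload(p4,t2,hub)): drop {pkg_at(p4,hub)}, keep {in(p5,t2)}, require {in(p4,t2), truck_at(t2,hub)}
    → {in(p4,t2), in(p5,t2), truck_at(t2,hub)}
  through step 2 (drive(t2,portB,hub)): drop {truck_at(t2,hub)}, keep {in(p4,t2), in(p5,t2)}, require {truck_at(t2,portB)}
    → {in(p4,t2), in(p5,t2), truck_at(t2,portB)}
  through step 1 (drive(t2,hub,portB)): drop {truck_at(t2,portB)}, keep {in(p4,t2), in(p5,t2)}, require {truck_at(t2,hub)}
    → {in(p4,t2), in(p5,t2), truck_at(t2,hub)}

== RESULT ==
["in(p4,t2)", "in(p5,t2)", "truck_at(t2,hub)"]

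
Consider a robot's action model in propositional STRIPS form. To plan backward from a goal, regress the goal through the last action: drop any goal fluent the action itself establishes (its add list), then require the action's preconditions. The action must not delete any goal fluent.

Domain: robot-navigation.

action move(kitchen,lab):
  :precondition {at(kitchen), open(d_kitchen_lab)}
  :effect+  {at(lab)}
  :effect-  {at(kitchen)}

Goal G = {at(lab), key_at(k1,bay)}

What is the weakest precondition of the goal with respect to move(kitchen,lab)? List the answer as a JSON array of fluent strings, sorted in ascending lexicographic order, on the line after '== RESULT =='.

Compute (G \ add) ∪ pre:
  G ∩ del = {}  (empty — regression defined)
  G \ add = {at(lab), key_at(k1,bay)} \ {at(lab)} = {key_at(k1,bay)}
  ∪ pre   = {key_at(k1,bay)} ∪ {at(kitchen), open(d_kitchen_lab)}
          = {at(kitchen), key_at(k1,bay), open(d_kitchen_lab)}

== RESULT ==
["at(kitchen)", "key_at(k1,bay)", "open(d_kitchen_lab)"]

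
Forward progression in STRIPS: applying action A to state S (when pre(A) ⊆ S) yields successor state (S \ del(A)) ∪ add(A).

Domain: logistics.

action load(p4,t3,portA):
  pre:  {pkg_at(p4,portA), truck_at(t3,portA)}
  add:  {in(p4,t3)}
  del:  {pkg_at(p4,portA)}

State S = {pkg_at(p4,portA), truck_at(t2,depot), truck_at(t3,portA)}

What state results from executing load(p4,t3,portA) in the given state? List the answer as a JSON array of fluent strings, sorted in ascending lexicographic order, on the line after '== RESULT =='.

Progress:
  pre ⊆ S: {pkg_at(p4,portA), truck_at(t3,portA)} ⊆ S  — applicable
  S \ del = {truck_at(t2,depot), truck_at(t3,portA)}
  ∪ add   = {in(p4,t3), truck_at(t2,depot), truck_at(t3,portA)}

== RESULT ==
["in(p4,t3)", "truck_at(t2,depot)", "truck_at(t3,portA)"]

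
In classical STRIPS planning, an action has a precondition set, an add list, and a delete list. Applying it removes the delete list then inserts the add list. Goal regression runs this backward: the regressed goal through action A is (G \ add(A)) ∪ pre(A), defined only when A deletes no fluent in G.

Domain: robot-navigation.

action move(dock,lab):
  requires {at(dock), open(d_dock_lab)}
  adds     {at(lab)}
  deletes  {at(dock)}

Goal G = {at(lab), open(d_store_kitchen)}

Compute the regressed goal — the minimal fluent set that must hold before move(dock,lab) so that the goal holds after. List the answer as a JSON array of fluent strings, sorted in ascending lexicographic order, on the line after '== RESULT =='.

Compute (G \ add) ∪ pre:
  G ∩ del = {}  (empty — regression defined)
  G \ add = {at(lab), open(d_store_kitchen)} \ {at(lab)} = {open(d_store_kitchen)}
  ∪ pre   = {open(d_store_kitchen)} ∪ {at(dock), open(d_dock_lab)}
          = {at(dock), open(d_dock_lab), open(d_store_kitchen)}

== RESULT ==
["at(dock)", "open(d_dock_lab)", "open(d_store_kitchen)"]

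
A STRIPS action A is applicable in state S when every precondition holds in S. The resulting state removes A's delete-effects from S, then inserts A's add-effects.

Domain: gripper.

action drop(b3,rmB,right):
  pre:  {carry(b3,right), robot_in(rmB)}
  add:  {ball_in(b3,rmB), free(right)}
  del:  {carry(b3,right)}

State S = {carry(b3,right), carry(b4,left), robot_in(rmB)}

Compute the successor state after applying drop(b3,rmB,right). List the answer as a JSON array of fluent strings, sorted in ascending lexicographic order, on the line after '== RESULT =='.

Compute (S \ del) ∪ add:
  pre ⊆ S: {carry(b3,right), robot_in(rmB)} ⊆ S  — applicable
  S \ del = {carry(b4,left), robot_in(rmB)}
  ∪ add   = {ball_in(b3,rmB), carry(b4,left), free(right), robot_in(rmB)}

== RESULT ==
["ball_in(b3,rmB)", "carry(b4,left)", "free(right)", "robot_in(rmB)"]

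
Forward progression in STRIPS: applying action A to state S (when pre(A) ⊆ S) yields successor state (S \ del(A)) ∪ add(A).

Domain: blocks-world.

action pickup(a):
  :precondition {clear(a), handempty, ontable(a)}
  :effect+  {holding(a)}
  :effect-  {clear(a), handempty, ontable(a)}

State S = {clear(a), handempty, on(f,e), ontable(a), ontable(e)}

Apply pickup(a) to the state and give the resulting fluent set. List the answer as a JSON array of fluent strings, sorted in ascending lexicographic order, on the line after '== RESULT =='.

Progress:
  pre ⊆ S: {clear(a), handempty, ontable(a)} ⊆ S  — applicable
  S \ del = {on(f,e), ontable(e)}
  ∪ add   = {holding(a), on(f,e), ontable(e)}

== RESULT ==
["holding(a)", "on(f,e)", "ontable(e)"]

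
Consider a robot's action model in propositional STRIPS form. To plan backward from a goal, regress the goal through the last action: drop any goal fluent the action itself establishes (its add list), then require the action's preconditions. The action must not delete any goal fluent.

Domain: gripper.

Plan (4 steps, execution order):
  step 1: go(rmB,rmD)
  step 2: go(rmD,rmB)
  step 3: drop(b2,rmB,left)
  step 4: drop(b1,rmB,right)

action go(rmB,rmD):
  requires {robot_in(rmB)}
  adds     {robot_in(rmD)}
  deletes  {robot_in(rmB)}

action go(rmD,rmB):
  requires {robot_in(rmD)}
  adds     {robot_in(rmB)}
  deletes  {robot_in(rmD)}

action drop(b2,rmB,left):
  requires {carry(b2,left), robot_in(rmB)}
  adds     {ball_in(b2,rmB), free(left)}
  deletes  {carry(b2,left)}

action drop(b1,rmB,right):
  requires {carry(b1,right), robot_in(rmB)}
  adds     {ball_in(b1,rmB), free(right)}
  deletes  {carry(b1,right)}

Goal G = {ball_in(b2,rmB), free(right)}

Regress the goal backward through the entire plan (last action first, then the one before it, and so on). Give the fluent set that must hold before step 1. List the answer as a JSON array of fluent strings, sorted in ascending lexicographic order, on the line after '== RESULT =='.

Work backward from the goal:
  through step 4 (drop(b1,rmB,right)): drop {free(right)}, keep {ball_in(b2,rmB)}, require {carry(b1,right), robot_in(rmB)}
    → {ball_in(b2,rmB), carry(b1,right), robot_in(rmB)}
  through step 3 (drop(b2,rmB,left)): drop {ball_in(b2,rmB)}, keep {carry(b1,right), robot_in(rmB)}, require {carry(b2,left), robot_in(rmB)}
    → {carry(b1,right), carry(b2,left), robot_in(rmB)}
  through step 2 (go(rmD,rmB)): drop {robot_in(rmB)}, keep {carry(b1,right), carry(b2,left)}, require {robot_in(rmD)}
    → {carry(b1,right), carry(b2,left), robot_in(rmD)}
  through step 1 (go(rmB,rmD)): drop {robot_in(rmD)}, keep {carry(b1,right), carry(b2,left)}, require {robot_in(rmB)}
    → {carry(b1,right), carry(b2,left), robot_in(rmB)}

== RESULT ==
["carry(b1,right)", "carry(b2,left)", "robot_in(rmB)"]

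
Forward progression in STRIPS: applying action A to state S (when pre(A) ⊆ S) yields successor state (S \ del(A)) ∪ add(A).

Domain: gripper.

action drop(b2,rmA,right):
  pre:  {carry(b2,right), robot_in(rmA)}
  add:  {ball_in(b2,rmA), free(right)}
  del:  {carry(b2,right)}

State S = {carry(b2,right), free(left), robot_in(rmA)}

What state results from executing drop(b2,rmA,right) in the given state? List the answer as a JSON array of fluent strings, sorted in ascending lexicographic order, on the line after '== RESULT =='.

Compute (S \ del) ∪ add:
  pre ⊆ S: {carry(b2,right), robot_in(rmA)} ⊆ S  — applicable
  S \ del = {free(left), robot_in(rmA)}
  ∪ add   = {ball_in(b2,rmA), free(left), free(right), robot_in(rmA)}

== RESULT ==
["ball_in(b2,rmA)", "free(left)", "free(right)", "robot_in(rmA)"]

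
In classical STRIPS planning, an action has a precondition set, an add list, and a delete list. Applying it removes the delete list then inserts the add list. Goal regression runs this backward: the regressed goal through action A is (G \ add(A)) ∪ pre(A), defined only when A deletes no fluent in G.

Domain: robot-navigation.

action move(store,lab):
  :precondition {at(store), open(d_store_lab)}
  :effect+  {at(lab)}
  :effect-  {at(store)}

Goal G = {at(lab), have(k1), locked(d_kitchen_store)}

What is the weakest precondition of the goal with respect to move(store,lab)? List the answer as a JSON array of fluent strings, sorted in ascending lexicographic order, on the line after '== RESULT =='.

Compute (G \ add) ∪ pre:
  G ∩ del = {}  (empty — regression defined)
  G \ add = {at(lab), have(k1), locked(d_kitchen_store)} \ {at(lab)} = {have(k1), locked(d_kitchen_store)}
  ∪ pre   = {have(k1), locked(d_kitchen_store)} ∪ {at(store), open(d_store_lab)}
          = {at(store), have(k1), locked(d_kitchen_store), open(d_store_lab)}

== RESULT ==
["at(store)", "have(k1)", "locked(d_kitchen_store)", "open(d_store_lab)"]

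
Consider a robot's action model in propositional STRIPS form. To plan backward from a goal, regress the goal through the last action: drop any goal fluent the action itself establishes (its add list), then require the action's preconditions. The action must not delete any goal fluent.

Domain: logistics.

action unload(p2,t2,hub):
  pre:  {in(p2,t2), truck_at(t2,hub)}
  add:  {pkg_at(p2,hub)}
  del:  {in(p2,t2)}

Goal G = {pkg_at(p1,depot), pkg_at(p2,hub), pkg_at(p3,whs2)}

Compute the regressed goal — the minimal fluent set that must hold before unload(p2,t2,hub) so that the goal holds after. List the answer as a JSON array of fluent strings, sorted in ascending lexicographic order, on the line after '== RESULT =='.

Regress:
  G ∩ del = {}  (empty — regression defined)
  G \ add = {pkg_at(p1,depot), pkg_at(p2,hub), pkg_at(p3,whs2)} \ {pkg_at(p2,hub)} = {pkg_at(p1,depot), pkg_at(p3,whs2)}
  ∪ pre   = {pkg_at(p1,depot), pkg_at(p3,whs2)} ∪ {in(p2,t2), truck_at(t2,hub)}
          = {in(p2,t2), pkg_at(p1,depot), pkg_at(p3,whs2), truck_at(t2,hub)}

== RESULT ==
["in(p2,t2)", "pkg_at(p1,depot)", "pkg_at(p3,whs2)", "truck_at(t2,hub)"]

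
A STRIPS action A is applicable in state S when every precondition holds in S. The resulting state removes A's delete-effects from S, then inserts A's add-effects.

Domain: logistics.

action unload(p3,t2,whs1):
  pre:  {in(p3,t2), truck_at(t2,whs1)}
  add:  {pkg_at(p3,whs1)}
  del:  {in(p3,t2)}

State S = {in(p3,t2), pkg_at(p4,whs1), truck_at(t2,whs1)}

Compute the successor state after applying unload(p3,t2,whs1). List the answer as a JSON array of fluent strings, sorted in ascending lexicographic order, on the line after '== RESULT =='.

Progress:
  pre ⊆ S: {in(p3,t2), truck_at(t2,whs1)} ⊆ S  — applicable
  S \ del = {pkg_at(p4,whs1), truck_at(t2,whs1)}
  ∪ add   = {pkg_at(p3,whs1), pkg_at(p4,whs1), truck_at(t2,whs1)}

== RESULT ==
["pkg_at(p3,whs1)", "pkg_at(p4,whs1)", "truck_at(t2,whs1)"]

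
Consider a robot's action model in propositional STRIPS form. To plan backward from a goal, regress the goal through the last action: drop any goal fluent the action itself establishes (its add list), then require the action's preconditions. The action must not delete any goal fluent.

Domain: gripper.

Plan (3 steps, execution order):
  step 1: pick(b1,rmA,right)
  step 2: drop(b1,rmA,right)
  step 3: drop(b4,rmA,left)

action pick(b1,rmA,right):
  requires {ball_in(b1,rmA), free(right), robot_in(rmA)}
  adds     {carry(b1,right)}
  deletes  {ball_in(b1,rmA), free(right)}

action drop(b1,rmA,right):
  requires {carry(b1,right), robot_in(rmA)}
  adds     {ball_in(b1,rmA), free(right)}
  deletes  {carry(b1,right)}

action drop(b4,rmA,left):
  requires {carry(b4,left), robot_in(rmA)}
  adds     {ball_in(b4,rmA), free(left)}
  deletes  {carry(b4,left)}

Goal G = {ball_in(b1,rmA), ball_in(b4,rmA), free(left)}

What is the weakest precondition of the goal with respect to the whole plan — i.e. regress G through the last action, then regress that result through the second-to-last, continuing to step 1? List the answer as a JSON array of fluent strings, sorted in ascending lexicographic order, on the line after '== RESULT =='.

Work backward from the goal:
  through step 3 (drop(b4,rmA,left)): drop {ball_in(b4,rmA), free(left)}, keep {ball_in(b1,rmA)}, require {carry(b4,left), robot_in(rmA)}
    → {ball_in(b1,rmA), carry(b4,left), robot_in(rmA)}
  through step 2 (drop(b1,rmA,right)): drop {ball_in(b1,rmA)}, keep {carry(b4,left), robot_in(rmA)}, require {carry(b1,right), robot_in(rmA)}
    → {carry(b1,right), carry(b4,left), robot_in(rmA)}
  through step 1 (pick(b1,rmA,right)): drop {carry(b1,right)}, keep {carry(b4,left), robot_in(rmA)}, require {ball_in(b1,rmA), free(right), robot_in(rmA)}
    → {ball_in(b1,rmA), carry(b4,left), free(right), robot_in(rmA)}

== RESULT ==
["ball_in(b1,rmA)", "carry(b4,left)", "free(right)", "robot_in(rmA)"]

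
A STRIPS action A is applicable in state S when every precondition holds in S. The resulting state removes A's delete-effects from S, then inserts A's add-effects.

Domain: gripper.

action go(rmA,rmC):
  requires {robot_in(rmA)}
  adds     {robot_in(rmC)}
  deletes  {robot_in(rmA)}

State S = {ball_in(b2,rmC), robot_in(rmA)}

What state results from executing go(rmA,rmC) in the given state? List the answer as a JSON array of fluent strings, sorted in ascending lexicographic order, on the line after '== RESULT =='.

Compute (S \ del) ∪ add:
  pre ⊆ S: {robot_in(rmA)} ⊆ S  — applicable
  S \ del = {ball_in(b2,rmC)}
  ∪ add   = {ball_in(b2,rmC), robot_in(rmC)}

== RESULT ==
["ball_in(b2,rmC)", "robot_in(rmC)"]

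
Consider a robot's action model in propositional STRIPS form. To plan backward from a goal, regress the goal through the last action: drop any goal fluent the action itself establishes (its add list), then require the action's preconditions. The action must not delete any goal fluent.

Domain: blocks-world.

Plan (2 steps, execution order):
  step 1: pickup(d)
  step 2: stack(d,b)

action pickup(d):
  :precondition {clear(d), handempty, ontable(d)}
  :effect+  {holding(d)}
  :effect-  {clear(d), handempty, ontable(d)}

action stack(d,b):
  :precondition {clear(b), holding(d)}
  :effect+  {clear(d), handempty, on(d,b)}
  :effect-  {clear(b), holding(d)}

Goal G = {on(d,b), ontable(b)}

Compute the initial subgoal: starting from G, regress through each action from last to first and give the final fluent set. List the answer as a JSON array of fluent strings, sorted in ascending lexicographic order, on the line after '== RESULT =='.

Work backward from the goal:
  through step 2 (stack(d,b)): drop {on(d,b)}, keep {ontable(b)}, require {clear(b), holding(d)}
    → {clear(b), holding(d), ontable(b)}
  through step 1 (pickup(d)): drop {holding(d)}, keep {clear(b), ontable(b)}, require {clear(d), handempty, ontable(d)}
    → {clear(b), clear(d), handempty, ontable(b), ontable(d)}

== RESULT ==
["clear(b)", "clear(d)", "handempty", "ontable(b)", "ontable(d)"]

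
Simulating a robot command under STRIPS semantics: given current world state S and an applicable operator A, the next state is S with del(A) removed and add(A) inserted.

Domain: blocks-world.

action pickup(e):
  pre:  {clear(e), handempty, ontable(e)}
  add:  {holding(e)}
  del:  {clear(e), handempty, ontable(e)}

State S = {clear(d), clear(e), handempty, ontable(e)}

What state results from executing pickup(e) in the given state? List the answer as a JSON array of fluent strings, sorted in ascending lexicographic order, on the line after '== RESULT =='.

Progress:
  pre ⊆ S: {clear(e), handempty, ontable(e)} ⊆ S  — applicable
  S \ del = {clear(d)}
  ∪ add   = {clear(d), holding(e)}

== RESULT ==
["clear(d)", "holding(e)"]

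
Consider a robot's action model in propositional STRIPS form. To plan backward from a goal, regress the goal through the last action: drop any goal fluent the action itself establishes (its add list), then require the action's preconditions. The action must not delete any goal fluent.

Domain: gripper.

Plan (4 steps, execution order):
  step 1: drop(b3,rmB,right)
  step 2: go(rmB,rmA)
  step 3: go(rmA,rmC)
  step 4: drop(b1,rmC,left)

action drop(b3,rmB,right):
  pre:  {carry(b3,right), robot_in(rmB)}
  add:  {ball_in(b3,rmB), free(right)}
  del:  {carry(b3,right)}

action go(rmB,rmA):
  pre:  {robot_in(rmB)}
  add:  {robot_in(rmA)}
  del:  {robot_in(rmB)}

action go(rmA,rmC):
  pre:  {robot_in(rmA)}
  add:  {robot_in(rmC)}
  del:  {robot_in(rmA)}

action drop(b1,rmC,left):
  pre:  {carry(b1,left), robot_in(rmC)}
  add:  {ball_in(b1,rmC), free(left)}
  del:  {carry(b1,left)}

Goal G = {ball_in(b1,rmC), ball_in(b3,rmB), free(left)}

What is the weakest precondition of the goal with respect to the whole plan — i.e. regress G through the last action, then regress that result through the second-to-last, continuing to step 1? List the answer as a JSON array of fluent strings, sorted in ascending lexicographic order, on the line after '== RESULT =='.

Regress step by step:
  through step 4 (drop(b1,rmC,left)): drop {ball_in(b1,rmC), free(left)}, keep {ball_in(b3,rmB)}, require {carry(b1,left), robot_in(rmC)}
    → {ball_in(b3,rmB), carry(b1,left), robot_in(rmC)}
  through step 3 (go(rmA,rmC)): drop {robot_in(rmC)}, keep {ball_in(b3,rmB), carry(b1,left)}, require {robot_in(rmA)}
    → {ball_in(b3,rmB), carry(b1,left), robot_in(rmA)}
  through step 2 (go(rmB,rmA)): drop {robot_in(rmA)}, keep {ball_in(b3,rmB), carry(b1,left)}, require {robot_in(rmB)}
    → {ball_in(b3,rmB), carry(b1,left), robot_in(rmB)}
  through step 1 (drop(b3,rmB,right)): drop {ball_in(b3,rmB)}, keep {carry(b1,left), robot_in(rmB)}, require {carry(b3,right), robot_in(rmB)}
    → {carry(b1,left), carry(b3,right), robot_in(rmB)}

== RESULT ==
["carry(b1,left)", "carry(b3,right)", "robot_in(rmB)"]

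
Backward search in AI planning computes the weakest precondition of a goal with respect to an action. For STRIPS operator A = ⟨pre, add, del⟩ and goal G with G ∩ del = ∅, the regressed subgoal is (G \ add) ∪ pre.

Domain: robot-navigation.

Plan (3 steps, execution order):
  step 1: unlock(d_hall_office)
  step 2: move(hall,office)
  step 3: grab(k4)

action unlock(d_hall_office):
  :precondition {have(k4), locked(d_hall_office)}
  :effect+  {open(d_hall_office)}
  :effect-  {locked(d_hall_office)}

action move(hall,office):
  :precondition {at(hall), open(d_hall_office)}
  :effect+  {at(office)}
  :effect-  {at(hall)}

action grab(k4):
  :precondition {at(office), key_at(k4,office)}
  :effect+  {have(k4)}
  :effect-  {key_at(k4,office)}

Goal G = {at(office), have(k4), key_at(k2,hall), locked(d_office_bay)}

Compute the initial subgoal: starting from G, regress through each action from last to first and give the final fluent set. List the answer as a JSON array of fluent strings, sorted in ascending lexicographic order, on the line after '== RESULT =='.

Work backward from the goal:
  through step 3 (grab(k4)): drop {have(k4)}, keep {at(office), key_at(k2,hall), locked(d_office_bay)}, require {at(office), key_at(k4,office)}
    → {at(office), key_at(k2,hall), key_at(k4,office), locked(d_office_bay)}
  through step 2 (move(hall,office)): drop {at(office)}, keep {key_at(k2,hall), key_at(k4,office), locked(d_office_bay)}, require {at(hall), open(d_hall_office)}
    → {at(hall), key_at(k2,hall), key_at(k4,office), locked(d_office_bay), open(d_hall_office)}
  through step 1 (unlock(d_hall_office)): drop {open(d_hall_office)}, keep {at(hall), key_at(k2,hall), key_at(k4,office), locked(d_office_bay)}, require {have(k4), locked(d_hall_office)}
    → {at(hall), have(k4), key_at(k2,hall), key_at(k4,office), locked(d_hall_office), locked(d_office_bay)}

== RESULT ==
["at(hall)", "have(k4)", "key_at(k2,hall)", "key_at(k4,office)", "locked(d_hall_office)", "locked(d_office_bay)"]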